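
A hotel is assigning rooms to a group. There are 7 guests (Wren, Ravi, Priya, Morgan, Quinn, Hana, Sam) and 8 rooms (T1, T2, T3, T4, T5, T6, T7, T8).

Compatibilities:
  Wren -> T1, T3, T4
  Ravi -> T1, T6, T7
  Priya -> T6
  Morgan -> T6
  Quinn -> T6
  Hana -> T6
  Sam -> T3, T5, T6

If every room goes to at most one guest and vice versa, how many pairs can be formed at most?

For example, pair Wren-T4, Ravi-T7, Priya-T6, Sam-T5.
The set {Priya, Morgan, Quinn, Hana} has only 1 neighbour ({T6}), so by Hall's theorem at most 4 of the 7 guests can be matched.

4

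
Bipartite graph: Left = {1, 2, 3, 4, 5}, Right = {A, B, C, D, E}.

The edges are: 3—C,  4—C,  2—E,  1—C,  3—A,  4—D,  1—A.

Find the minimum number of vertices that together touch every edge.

4

The 4 edges 1–A, 2–E, 3–C, 4–D form a matching, so any vertex cover needs at least 4 vertices (one per matched edge).
Conversely {1, 2, 3, 4} meets every edge and has exactly 4 vertices, so 4 is optimal.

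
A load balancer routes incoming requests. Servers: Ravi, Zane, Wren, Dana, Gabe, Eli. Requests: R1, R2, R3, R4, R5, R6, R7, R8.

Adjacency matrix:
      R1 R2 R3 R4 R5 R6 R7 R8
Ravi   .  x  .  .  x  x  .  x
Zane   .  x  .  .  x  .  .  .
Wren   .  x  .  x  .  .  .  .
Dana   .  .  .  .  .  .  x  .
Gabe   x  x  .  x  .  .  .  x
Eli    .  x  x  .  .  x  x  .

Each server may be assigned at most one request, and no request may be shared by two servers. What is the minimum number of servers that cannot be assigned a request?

0

One maximum matching: Ravi–R5, Zane–R2, Wren–R4, Dana–R7, Gabe–R8, Eli–R3.
All 6 servers are matched, so no larger matching exists.
That matches 6 of the 6, leaving 0 unmatched; no matching can do better.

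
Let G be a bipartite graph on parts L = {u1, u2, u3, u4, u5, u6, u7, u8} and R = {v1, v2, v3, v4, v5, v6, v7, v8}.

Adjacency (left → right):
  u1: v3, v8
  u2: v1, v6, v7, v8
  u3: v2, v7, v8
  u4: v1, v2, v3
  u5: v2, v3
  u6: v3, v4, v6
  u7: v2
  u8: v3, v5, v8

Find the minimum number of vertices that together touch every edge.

{u1, u2, u3, u4, u5, u6, u7, u8} is a vertex cover of size 8: every edge has an endpoint in this set.
No smaller cover exists because u1–v8, u2–v6, u3–v7, u4–v1, u5–v3, u6–v4, u7–v2, u8–v5 is a matching of size 8, and a cover must include an endpoint of each of these disjoint edges (König's theorem).

8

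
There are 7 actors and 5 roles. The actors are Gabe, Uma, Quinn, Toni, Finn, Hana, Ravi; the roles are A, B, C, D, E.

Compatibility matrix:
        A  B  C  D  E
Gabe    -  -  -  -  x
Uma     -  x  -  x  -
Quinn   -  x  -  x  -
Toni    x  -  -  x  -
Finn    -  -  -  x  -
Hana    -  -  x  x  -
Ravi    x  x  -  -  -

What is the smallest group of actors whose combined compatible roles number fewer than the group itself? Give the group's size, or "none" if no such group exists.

Take S = {Uma, Quinn, Finn}. Its neighbourhood is {B, D}, so |N(S)| = 2 < |S| = 3.
Every subset of size less than 3 has at least as many neighbours as members, so 3 is the minimum.

3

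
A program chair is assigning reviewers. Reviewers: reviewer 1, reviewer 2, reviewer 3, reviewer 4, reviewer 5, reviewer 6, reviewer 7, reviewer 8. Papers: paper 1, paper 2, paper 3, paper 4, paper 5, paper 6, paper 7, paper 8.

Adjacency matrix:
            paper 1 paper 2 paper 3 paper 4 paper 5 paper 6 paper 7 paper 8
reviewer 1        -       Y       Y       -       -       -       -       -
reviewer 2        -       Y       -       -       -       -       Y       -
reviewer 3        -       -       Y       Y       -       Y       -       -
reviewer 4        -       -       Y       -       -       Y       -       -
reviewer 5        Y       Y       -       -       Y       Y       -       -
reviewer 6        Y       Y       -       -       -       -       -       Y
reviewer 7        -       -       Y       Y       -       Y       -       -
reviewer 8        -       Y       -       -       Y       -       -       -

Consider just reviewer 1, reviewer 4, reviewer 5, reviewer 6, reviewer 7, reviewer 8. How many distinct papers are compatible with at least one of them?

7

The union of neighbours of {reviewer 1, reviewer 4, reviewer 5, reviewer 6, reviewer 7, reviewer 8} is {paper 1, paper 2, paper 3, paper 4, paper 5, paper 6, paper 8}, which has 7 elements.
Since |N(S)| = 7 ≥ |S| = 6, Hall's condition holds for this subset.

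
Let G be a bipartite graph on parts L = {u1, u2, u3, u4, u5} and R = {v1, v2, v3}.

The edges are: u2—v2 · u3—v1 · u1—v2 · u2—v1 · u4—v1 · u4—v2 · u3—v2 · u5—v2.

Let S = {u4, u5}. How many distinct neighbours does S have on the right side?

2

The union of neighbours of {u4, u5} is {v1, v2}, which has 2 elements.
Since |N(S)| = 2 ≥ |S| = 2, Hall's condition holds for this subset.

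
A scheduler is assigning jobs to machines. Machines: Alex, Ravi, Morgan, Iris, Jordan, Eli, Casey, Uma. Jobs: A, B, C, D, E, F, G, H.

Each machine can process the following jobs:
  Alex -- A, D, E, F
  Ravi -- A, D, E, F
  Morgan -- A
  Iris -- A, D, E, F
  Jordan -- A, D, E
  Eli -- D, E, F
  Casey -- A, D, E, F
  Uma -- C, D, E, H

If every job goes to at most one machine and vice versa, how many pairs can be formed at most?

One maximum matching: Alex–F, Ravi–D, Morgan–A, Iris–E, Uma–C.
The set {Alex, Ravi, Morgan, Iris, Jordan, Eli, Casey} has only 4 neighbours ({A, D, E, F}), so by Hall's theorem at most 5 of the 8 machines can be matched.

5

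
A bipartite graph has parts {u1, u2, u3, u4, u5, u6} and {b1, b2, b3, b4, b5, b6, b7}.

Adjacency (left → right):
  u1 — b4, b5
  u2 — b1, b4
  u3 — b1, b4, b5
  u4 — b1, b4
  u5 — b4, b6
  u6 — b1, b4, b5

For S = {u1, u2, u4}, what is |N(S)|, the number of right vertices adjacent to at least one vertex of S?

3

The union of neighbours of {u1, u2, u4} is {b1, b4, b5}, which has 3 elements.
Since |N(S)| = 3 ≥ |S| = 3, Hall's condition holds for this subset.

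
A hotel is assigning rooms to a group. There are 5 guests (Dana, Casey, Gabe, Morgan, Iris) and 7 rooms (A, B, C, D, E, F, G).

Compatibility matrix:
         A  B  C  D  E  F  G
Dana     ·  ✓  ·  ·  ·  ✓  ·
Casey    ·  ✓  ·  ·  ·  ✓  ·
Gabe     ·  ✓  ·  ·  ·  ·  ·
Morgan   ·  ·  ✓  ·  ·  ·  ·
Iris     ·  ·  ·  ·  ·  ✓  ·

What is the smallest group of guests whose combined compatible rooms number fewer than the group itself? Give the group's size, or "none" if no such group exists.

3

Take S = {Dana, Casey, Gabe}. Its neighbourhood is {B, F}, so |N(S)| = 2 < |S| = 3.
Every subset of size less than 3 has at least as many neighbours as members, so 3 is the minimum.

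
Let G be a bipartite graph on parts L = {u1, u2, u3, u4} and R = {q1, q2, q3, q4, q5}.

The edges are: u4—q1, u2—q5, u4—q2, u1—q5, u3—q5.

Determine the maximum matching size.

A valid assignment of size 2: u1-q5, u4-q2.
The set {u1, u2, u3} has only 1 neighbour ({q5}), so by Hall's theorem at most 2 of the 4 left vertices can be matched.

2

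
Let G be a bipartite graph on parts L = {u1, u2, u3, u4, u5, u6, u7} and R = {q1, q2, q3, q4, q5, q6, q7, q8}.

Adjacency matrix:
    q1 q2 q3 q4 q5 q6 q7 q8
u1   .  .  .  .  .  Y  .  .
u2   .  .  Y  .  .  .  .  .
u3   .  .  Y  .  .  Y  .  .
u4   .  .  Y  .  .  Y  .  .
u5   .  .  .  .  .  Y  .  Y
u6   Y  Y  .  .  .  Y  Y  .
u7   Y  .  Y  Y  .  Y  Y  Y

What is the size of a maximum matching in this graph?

5

One maximum matching: u1–q6, u2–q3, u5–q8, u6–q2, u7–q4.
The set {u1, u2, u3, u4} has only 2 neighbours ({q3, q6}), so by Hall's theorem at most 5 of the 7 left vertices can be matched.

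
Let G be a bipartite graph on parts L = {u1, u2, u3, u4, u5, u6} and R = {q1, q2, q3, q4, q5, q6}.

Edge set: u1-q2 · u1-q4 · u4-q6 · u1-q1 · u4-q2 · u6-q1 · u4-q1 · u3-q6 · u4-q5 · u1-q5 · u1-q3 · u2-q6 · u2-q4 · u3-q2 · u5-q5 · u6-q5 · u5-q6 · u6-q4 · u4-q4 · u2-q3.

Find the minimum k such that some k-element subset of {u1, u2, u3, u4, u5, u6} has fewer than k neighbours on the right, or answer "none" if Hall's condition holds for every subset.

none

A matching saturating every left vertex exists, for instance u1→q3, u2→q6, u3→q2, u4→q1, u5→q5, u6→q4.
By Hall's marriage theorem, this means |N(S)| ≥ |S| for every subset S, so no violating subset exists.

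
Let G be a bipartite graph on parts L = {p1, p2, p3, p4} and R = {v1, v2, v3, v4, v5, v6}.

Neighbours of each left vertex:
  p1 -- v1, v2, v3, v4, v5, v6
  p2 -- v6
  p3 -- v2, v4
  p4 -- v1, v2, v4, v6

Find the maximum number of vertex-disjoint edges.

4

A valid assignment of size 4: p1–v3, p2–v6, p3–v4, p4–v2.
This saturates every left vertex, so 4 is the maximum.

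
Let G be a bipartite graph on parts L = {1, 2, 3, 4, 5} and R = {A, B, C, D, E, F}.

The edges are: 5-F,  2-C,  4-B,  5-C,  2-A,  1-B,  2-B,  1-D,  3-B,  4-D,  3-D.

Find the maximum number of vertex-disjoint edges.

For example, pair 1–D, 2–C, 3–B, 5–F.
The set {1, 3, 4} has only 2 neighbours ({B, D}), so by Hall's theorem at most 4 of the 5 left vertices can be matched.

4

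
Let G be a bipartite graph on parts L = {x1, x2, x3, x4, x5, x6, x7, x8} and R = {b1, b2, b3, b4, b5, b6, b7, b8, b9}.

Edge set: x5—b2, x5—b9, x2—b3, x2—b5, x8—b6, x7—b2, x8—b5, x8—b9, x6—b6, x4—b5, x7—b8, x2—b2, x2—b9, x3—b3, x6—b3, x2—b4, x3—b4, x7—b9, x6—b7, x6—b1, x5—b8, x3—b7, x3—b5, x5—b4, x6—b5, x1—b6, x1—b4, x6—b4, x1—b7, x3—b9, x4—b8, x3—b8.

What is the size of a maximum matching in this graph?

For example, pair x1-b6, x2-b4, x3-b7, x4-b8, x5-b9, x6-b1, x7-b2, x8-b5.
This saturates every left vertex, so 8 is the maximum.

8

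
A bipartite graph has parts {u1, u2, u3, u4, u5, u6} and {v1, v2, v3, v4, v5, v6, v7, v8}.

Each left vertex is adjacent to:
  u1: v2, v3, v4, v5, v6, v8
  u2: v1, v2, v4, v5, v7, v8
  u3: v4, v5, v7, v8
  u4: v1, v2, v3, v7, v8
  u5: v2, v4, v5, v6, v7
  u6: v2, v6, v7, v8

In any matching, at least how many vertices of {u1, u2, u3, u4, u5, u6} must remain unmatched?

For example, pair u1–v3, u2–v8, u3–v7, u4–v1, u5–v6, u6–v2.
All 6 left vertices are matched, so no larger matching exists.
That matches 6 of the 6, leaving 0 unmatched; no matching can do better.

0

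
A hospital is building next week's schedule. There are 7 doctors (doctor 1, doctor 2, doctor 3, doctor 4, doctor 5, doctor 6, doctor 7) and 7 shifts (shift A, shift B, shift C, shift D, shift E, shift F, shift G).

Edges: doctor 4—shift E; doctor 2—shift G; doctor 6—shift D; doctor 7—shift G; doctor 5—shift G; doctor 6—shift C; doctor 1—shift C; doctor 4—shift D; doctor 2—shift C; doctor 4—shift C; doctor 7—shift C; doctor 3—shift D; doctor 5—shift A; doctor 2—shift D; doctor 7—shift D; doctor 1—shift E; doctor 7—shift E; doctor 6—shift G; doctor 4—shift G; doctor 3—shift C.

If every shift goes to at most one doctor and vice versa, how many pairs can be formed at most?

5

A valid assignment of size 5: doctor 1-shift E, doctor 2-shift D, doctor 3-shift C, doctor 4-shift G, doctor 5-shift A.
The set {doctor 1, doctor 2, doctor 3, doctor 4, doctor 6, doctor 7} has only 4 neighbours ({shift C, shift D, shift E, shift G}), so by Hall's theorem at most 5 of the 7 doctors can be matched.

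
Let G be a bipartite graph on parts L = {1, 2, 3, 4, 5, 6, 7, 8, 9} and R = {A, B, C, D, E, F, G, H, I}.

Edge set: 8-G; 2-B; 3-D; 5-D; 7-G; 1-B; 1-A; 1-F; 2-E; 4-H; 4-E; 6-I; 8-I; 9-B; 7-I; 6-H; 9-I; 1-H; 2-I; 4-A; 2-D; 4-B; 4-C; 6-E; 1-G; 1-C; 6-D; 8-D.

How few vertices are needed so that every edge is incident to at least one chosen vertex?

8

A maximum matching has 8 edges (e.g. 1–F, 2–E, 3–D, 4–A, 6–H, 7–I, 8–G, 9–B).
By König's theorem the minimum vertex cover has the same size. One such cover is {1, 2, 4, 6, 7, 8, 9, D}.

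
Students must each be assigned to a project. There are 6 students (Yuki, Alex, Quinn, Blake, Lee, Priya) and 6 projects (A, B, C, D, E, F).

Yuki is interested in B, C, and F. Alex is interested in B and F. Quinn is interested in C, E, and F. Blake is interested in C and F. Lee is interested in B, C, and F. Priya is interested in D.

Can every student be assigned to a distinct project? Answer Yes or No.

No

The set {Yuki, Alex, Blake, Lee} has only 3 neighbours ({B, C, F}), so by Hall's theorem at most 5 of the 6 students can be matched.
Hence no matching covers every student.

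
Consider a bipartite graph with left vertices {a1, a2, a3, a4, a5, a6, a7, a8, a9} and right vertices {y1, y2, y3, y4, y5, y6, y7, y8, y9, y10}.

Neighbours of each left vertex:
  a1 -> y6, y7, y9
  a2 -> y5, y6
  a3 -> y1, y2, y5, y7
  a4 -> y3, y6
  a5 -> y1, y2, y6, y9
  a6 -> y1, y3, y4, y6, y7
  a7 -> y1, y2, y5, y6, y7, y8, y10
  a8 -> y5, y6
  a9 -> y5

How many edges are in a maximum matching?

For example, pair a1→y9, a2→y5, a3→y1, a4→y3, a5→y2, a6→y7, a7→y10, a8→y6.
The set {a2, a8, a9} has only 2 neighbours ({y5, y6}), so by Hall's theorem at most 8 of the 9 left vertices can be matched.

8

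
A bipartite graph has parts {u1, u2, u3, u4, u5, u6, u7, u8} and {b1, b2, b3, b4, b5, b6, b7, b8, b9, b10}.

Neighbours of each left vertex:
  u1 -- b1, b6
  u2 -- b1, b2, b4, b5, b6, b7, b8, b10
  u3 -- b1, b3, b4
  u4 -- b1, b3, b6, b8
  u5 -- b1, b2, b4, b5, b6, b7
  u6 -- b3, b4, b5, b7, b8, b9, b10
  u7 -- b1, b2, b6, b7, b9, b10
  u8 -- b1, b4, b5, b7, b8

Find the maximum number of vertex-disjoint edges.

One maximum matching: u1-b6, u2-b5, u3-b4, u4-b3, u5-b2, u6-b8, u7-b1, u8-b7.
This saturates every left vertex, so 8 is the maximum.

8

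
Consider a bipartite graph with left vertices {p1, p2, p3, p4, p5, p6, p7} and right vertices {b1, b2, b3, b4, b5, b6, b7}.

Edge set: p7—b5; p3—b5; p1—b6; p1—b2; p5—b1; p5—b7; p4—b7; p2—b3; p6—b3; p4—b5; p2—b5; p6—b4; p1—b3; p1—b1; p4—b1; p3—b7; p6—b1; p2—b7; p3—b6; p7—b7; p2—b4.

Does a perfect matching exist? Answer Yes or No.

Yes

A valid assignment of size 7: p1-b2, p2-b3, p3-b6, p4-b7, p5-b1, p6-b4, p7-b5.
All 7 left vertices are covered.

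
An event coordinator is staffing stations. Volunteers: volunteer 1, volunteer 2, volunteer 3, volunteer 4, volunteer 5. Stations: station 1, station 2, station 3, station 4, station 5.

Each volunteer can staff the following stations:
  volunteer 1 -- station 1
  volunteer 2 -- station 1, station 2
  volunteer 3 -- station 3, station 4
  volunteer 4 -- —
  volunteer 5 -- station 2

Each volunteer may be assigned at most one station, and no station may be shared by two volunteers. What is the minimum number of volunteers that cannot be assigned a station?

2

A valid assignment of size 3: volunteer 1-station 1, volunteer 2-station 2, volunteer 3-station 3.
The set {volunteer 1, volunteer 2, volunteer 4, volunteer 5} has only 2 neighbours ({station 1, station 2}), so by Hall's theorem at most 3 of the 5 volunteers can be matched.
That matches 3 of the 5, leaving 2 unmatched; no matching can do better.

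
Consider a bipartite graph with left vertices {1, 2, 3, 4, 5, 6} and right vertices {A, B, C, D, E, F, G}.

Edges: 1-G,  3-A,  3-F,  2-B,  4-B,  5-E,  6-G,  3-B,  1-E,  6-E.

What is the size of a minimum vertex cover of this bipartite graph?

4

A maximum matching has 4 edges (e.g. 1–G, 2–B, 3–F, 5–E).
By König's theorem the minimum vertex cover has the same size. One such cover is {3, B, E, G}.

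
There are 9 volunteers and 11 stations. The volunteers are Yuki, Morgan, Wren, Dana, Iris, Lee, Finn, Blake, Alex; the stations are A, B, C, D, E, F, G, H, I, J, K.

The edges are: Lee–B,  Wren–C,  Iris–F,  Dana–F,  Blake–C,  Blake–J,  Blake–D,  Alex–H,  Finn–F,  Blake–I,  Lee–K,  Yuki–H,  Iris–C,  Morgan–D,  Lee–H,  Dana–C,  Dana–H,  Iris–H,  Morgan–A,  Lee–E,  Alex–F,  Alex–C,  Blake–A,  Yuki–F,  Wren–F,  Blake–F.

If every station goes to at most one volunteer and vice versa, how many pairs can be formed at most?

A valid assignment of size 6: Yuki-H, Morgan-D, Wren-C, Dana-F, Lee-B, Blake-J.
The set {Yuki, Wren, Dana, Iris, Finn, Alex} has only 3 neighbours ({C, F, H}), so by Hall's theorem at most 6 of the 9 volunteers can be matched.

6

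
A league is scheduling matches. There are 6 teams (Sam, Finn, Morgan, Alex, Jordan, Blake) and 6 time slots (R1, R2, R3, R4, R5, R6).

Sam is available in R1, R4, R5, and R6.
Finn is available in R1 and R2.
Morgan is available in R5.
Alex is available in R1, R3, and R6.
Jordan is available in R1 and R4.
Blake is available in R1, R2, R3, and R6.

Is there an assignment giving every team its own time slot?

Yes

A valid assignment of size 6: Sam-R1, Finn-R2, Morgan-R5, Alex-R6, Jordan-R4, Blake-R3.
Every team is matched, so this is a perfect matching.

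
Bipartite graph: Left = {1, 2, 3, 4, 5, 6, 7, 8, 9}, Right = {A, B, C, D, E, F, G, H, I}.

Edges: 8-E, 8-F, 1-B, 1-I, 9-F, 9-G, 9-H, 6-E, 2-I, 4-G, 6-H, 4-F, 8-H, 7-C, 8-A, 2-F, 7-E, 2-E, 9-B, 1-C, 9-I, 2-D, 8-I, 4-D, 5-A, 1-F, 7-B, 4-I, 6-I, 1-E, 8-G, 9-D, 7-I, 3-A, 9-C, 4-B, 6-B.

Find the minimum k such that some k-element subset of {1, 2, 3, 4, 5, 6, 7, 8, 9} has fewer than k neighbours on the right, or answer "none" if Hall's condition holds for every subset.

2

Take S = {3, 5}. Its neighbourhood is {A}, so |N(S)| = 1 < |S| = 2.
No single vertex violates Hall's condition since each has at least one neighbour, so 2 is the minimum.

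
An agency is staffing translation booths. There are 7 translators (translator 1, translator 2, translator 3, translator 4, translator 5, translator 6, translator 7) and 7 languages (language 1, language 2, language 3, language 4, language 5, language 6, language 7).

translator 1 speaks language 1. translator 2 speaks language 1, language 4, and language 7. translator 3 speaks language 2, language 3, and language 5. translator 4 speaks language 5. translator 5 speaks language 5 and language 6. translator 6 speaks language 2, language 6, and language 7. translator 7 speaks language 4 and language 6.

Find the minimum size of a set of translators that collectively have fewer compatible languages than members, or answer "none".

A matching saturating every translator exists, for instance translator 1→language 1, translator 2→language 7, translator 3→language 3, translator 4→language 5, translator 5→language 6, translator 6→language 2, translator 7→language 4.
By Hall's marriage theorem, this means |N(S)| ≥ |S| for every subset S, so no violating subset exists.

none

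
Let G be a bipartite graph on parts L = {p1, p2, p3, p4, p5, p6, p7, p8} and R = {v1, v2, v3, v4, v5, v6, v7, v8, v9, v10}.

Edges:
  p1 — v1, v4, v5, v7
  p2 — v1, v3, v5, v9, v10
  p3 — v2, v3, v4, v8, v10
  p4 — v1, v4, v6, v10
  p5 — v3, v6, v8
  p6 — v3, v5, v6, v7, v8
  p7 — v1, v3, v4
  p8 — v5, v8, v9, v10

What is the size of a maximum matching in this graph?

For example, pair p1-v7, p2-v9, p3-v3, p4-v1, p5-v8, p6-v6, p7-v4, p8-v10.
This saturates every left vertex, so 8 is the maximum.

8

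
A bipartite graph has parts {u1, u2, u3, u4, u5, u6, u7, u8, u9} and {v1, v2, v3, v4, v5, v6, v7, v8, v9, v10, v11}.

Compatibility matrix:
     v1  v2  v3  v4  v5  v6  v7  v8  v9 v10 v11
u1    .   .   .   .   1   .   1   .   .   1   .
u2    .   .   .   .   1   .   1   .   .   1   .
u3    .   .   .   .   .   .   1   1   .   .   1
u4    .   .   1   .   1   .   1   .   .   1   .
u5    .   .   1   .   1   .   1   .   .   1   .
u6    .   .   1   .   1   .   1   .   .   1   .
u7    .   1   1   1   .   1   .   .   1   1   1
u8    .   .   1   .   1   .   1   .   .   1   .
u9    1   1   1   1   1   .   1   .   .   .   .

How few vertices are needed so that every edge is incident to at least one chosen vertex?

{u3, u7, u9, v3, v5, v7, v10} is a vertex cover of size 7: every edge has an endpoint in this set.
No smaller cover exists because u1–v7, u2–v5, u3–v8, u4–v3, u5–v10, u7–v11, u9–v2 is a matching of size 7, and a cover must include an endpoint of each of these disjoint edges (König's theorem).

7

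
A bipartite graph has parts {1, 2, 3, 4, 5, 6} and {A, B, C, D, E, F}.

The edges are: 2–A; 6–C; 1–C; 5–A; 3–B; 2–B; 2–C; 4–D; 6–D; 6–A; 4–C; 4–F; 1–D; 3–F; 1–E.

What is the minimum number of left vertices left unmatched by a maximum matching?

For example, pair 1-E, 2-B, 3-F, 4-D, 5-A, 6-C.
This saturates every left vertex, so 6 is the maximum.
That matches 6 of the 6, leaving 0 unmatched; no matching can do better.

0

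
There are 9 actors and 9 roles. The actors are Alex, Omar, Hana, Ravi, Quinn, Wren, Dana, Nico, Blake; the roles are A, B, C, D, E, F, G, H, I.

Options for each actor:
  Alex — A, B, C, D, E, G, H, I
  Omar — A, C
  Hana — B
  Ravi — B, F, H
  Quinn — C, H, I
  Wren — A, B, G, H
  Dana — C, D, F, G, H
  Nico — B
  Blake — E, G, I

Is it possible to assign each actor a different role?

The set {Hana, Nico} has only 1 neighbour ({B}), so by Hall's theorem at most 8 of the 9 actors can be matched.
Hence no matching covers every actor.

No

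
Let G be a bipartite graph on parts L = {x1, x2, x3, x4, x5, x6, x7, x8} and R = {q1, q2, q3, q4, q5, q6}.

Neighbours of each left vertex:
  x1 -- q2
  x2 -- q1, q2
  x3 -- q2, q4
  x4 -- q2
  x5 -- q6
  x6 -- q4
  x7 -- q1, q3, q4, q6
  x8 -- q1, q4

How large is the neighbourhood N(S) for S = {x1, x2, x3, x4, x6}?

The union of neighbours of {x1, x2, x3, x4, x6} is {q1, q2, q4}, which has 3 elements.
Since |N(S)| = 3 < |S| = 5, Hall's condition fails for this subset.

3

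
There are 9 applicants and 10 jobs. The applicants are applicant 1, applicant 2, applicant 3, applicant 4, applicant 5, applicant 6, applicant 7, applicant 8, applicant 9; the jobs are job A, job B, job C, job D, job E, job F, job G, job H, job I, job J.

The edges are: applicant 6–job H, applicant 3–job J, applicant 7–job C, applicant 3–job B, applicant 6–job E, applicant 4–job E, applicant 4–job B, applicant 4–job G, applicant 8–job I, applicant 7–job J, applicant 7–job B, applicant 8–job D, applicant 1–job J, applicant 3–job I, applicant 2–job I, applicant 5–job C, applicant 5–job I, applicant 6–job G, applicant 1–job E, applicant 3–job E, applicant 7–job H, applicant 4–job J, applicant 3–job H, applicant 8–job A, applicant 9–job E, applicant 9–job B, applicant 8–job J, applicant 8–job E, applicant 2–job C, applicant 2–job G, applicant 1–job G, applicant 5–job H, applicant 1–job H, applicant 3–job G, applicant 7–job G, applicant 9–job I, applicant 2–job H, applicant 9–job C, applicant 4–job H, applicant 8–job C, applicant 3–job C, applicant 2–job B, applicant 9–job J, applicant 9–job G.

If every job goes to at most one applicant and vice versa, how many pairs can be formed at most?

8

For example, pair applicant 1-job E, applicant 2-job I, applicant 3-job H, applicant 4-job B, applicant 5-job C, applicant 6-job G, applicant 7-job J, applicant 8-job D.
The set {applicant 1, applicant 2, applicant 3, applicant 4, applicant 5, applicant 6, applicant 7, applicant 9} has only 7 neighbours ({job B, job C, job E, job G, job H, job I, job J}), so by Hall's theorem at most 8 of the 9 applicants can be matched.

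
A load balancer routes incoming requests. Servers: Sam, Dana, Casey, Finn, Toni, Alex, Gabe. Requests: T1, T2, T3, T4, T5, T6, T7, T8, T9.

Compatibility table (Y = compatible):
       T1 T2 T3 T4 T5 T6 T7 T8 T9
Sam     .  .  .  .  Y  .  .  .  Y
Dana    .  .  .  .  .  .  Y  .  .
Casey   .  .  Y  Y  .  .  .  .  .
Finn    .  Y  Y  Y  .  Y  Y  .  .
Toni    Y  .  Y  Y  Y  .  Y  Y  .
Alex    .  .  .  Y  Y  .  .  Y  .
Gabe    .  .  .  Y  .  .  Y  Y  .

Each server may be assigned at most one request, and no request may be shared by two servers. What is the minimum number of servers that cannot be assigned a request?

0

A valid assignment of size 7: Sam→T9, Dana→T7, Casey→T3, Finn→T6, Toni→T4, Alex→T5, Gabe→T8.
All 7 servers are matched, so no larger matching exists.
That matches 7 of the 7, leaving 0 unmatched; no matching can do better.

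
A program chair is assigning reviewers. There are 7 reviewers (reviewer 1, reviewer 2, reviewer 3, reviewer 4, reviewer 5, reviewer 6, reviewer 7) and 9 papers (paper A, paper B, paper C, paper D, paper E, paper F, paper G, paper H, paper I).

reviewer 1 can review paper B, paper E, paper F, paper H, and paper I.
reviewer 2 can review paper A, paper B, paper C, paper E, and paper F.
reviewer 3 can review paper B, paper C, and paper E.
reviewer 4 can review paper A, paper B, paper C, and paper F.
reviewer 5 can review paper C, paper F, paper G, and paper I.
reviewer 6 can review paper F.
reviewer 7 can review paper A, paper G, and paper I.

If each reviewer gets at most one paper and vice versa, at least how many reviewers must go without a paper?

For example, pair reviewer 1–paper H, reviewer 2–paper B, reviewer 3–paper E, reviewer 4–paper A, reviewer 5–paper C, reviewer 6–paper F, reviewer 7–paper I.
This saturates every reviewer, so 7 is the maximum.
That matches 7 of the 7, leaving 0 unmatched; no matching can do better.

0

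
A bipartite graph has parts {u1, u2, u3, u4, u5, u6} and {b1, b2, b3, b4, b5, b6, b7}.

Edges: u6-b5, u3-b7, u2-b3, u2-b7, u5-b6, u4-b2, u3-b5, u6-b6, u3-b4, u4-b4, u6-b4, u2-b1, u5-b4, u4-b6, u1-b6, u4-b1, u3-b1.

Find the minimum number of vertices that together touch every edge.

{u1, u2, u3, u4, u5, u6} is a vertex cover of size 6: every edge has an endpoint in this set.
No smaller cover exists because u1–b6, u2–b3, u3–b7, u4–b2, u5–b4, u6–b5 is a matching of size 6, and a cover must include an endpoint of each of these disjoint edges (König's theorem).

6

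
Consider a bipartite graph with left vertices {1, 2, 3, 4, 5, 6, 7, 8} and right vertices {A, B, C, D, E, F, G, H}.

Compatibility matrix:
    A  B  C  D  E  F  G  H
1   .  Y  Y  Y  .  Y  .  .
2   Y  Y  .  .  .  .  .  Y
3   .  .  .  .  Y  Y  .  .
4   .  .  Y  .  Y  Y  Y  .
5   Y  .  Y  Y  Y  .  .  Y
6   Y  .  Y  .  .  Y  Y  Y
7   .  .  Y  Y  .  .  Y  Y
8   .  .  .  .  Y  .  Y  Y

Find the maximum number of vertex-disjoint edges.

For example, pair 1-B, 2-H, 3-F, 4-C, 5-A, 6-G, 7-D, 8-E.
This saturates every left vertex, so 8 is the maximum.

8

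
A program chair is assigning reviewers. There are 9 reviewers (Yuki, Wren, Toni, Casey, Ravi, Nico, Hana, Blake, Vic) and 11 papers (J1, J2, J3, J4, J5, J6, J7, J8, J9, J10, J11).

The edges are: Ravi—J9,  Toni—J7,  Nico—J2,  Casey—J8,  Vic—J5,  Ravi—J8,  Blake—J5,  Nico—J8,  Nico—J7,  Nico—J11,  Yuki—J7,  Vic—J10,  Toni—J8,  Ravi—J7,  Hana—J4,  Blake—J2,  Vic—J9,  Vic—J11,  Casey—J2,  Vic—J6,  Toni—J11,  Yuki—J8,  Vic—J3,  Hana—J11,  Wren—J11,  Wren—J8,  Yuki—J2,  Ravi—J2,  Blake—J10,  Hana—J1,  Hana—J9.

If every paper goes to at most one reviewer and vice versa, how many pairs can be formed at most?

8

A valid assignment of size 8: Yuki→J2, Wren→J11, Toni→J7, Casey→J8, Ravi→J9, Hana→J1, Blake→J10, Vic→J6.
The set {Yuki, Wren, Toni, Casey, Nico} has only 4 neighbours ({J11, J2, J7, J8}), so by Hall's theorem at most 8 of the 9 reviewers can be matched.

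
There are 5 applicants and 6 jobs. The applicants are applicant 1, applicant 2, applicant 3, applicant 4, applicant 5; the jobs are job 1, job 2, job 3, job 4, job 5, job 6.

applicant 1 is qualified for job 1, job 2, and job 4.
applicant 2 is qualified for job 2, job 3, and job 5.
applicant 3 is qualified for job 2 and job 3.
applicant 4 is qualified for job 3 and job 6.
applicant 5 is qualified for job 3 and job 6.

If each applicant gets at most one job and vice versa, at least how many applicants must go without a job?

For example, pair applicant 1→job 1, applicant 2→job 5, applicant 3→job 2, applicant 4→job 6, applicant 5→job 3.
All 5 applicants are matched, so no larger matching exists.
That matches 5 of the 5, leaving 0 unmatched; no matching can do better.

0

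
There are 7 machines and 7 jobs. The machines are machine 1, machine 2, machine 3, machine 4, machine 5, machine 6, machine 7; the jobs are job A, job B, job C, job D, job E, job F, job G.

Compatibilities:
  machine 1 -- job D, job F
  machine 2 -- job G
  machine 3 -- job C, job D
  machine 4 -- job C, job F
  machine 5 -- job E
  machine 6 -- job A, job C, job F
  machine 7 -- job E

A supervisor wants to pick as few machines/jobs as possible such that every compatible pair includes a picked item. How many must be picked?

{machine 1, machine 2, machine 3, machine 4, machine 6, job E} is a vertex cover of size 6: every edge has an endpoint in this set.
No smaller cover exists because machine 1–job D, machine 2–job G, machine 3–job C, machine 4–job F, machine 5–job E, machine 6–job A is a matching of size 6, and a cover must include an endpoint of each of these disjoint edges (König's theorem).

6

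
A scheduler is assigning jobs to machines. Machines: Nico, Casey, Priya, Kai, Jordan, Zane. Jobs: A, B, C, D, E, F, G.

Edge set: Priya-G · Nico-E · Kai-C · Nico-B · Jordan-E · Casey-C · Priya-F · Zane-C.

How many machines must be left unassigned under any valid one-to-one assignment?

For example, pair Nico–B, Casey–C, Priya–F, Jordan–E.
The set {Casey, Kai, Zane} has only 1 neighbour ({C}), so by Hall's theorem at most 4 of the 6 machines can be matched.
That matches 4 of the 6, leaving 2 unmatched; no matching can do better.

2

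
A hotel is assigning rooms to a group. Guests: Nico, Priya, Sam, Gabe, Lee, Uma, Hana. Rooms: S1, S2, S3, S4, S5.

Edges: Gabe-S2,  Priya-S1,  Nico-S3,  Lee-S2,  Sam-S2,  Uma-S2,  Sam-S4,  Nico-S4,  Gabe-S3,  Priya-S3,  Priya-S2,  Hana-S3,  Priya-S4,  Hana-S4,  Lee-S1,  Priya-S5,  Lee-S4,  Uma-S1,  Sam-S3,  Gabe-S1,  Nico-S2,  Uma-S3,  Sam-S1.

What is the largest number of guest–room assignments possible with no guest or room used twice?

5

A valid assignment of size 5: Nico–S4, Priya–S5, Sam–S1, Gabe–S3, Lee–S2.
The set {Nico, Sam, Gabe, Lee, Uma, Hana} has only 4 neighbours ({S1, S2, S3, S4}), so by Hall's theorem at most 5 of the 7 guests can be matched.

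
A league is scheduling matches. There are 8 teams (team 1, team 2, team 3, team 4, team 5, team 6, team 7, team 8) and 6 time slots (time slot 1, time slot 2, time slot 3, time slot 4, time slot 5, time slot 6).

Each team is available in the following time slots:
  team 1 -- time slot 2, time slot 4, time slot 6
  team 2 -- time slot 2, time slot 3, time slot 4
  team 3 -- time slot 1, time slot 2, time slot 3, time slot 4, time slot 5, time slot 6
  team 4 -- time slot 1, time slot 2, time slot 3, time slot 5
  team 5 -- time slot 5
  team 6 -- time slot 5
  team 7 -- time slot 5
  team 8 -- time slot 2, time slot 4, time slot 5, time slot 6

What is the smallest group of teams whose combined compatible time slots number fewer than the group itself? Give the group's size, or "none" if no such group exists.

2

Take S = {team 5, team 6}. Its neighbourhood is {time slot 5}, so |N(S)| = 1 < |S| = 2.
No single vertex violates Hall's condition since each has at least one neighbour, so 2 is the minimum.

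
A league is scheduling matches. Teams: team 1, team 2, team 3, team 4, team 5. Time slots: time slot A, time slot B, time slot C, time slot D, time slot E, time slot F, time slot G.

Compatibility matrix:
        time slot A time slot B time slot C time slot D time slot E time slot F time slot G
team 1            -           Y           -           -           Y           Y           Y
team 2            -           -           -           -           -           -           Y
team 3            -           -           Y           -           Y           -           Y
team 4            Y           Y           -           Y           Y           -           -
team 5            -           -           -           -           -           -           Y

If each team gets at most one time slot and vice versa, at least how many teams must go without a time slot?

1

For example, pair team 1→time slot F, team 2→time slot G, team 3→time slot C, team 4→time slot D.
The set {team 2, team 5} has only 1 neighbour ({time slot G}), so by Hall's theorem at most 4 of the 5 teams can be matched.
That matches 4 of the 5, leaving 1 unmatched; no matching can do better.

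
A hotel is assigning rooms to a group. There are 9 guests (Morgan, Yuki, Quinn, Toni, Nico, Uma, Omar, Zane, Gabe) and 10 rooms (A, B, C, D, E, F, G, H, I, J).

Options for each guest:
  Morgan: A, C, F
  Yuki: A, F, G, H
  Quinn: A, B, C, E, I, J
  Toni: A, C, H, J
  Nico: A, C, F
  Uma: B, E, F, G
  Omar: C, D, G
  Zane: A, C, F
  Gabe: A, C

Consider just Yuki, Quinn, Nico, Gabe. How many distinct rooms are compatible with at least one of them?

9

The union of neighbours of {Yuki, Quinn, Nico, Gabe} is {A, B, C, E, F, G, H, I, J}, which has 9 elements.
Since |N(S)| = 9 ≥ |S| = 4, Hall's condition holds for this subset.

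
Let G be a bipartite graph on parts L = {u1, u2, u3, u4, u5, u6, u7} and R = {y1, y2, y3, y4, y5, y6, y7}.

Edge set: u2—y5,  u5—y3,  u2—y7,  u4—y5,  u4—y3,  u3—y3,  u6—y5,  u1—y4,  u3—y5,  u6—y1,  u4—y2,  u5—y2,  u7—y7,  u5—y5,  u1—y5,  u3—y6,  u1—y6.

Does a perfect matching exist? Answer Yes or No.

For example, pair u1-y4, u2-y5, u3-y6, u4-y2, u5-y3, u6-y1, u7-y7.
Every left vertex is matched, so this is a perfect matching.

Yes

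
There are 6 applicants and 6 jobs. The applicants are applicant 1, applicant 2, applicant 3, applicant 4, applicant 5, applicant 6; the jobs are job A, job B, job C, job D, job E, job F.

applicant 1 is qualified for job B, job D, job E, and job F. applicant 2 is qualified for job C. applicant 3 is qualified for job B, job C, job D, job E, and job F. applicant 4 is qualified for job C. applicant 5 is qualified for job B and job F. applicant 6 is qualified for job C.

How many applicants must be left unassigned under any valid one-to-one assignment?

A valid assignment of size 4: applicant 1–job E, applicant 2–job C, applicant 3–job D, applicant 5–job F.
The set {applicant 2, applicant 4, applicant 6} has only 1 neighbour ({job C}), so by Hall's theorem at most 4 of the 6 applicants can be matched.
That matches 4 of the 6, leaving 2 unmatched; no matching can do better.

2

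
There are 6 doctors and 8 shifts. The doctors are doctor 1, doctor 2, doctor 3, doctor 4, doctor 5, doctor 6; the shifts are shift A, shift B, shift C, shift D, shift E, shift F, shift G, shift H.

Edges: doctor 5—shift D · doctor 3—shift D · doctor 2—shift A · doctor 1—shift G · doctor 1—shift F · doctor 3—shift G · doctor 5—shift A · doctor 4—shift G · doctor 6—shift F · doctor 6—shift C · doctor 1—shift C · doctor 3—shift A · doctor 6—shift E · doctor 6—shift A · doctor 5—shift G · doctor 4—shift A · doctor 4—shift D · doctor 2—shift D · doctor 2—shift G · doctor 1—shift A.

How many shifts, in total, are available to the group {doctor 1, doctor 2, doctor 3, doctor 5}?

The union of neighbours of {doctor 1, doctor 2, doctor 3, doctor 5} is {shift A, shift C, shift D, shift F, shift G}, which has 5 elements.
Since |N(S)| = 5 ≥ |S| = 4, Hall's condition holds for this subset.

5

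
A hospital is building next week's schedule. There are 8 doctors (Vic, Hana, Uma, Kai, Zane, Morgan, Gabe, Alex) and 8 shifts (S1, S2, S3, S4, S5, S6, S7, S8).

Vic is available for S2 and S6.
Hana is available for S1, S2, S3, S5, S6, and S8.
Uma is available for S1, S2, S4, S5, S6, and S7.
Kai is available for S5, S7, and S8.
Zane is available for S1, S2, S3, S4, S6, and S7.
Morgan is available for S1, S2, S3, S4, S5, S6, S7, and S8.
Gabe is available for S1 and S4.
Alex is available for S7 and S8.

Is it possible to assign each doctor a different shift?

A valid assignment of size 8: Vic→S6, Hana→S5, Uma→S4, Kai→S7, Zane→S3, Morgan→S2, Gabe→S1, Alex→S8.
All 8 doctors are covered.

Yes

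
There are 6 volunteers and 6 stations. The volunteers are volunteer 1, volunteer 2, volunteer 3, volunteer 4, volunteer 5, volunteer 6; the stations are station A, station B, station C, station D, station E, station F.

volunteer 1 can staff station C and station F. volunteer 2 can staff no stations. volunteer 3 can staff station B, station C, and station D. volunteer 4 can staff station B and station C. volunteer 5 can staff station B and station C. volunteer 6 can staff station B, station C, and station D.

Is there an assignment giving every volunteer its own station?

No

The set {volunteer 2, volunteer 3, volunteer 4, volunteer 5, volunteer 6} has only 3 neighbours ({station B, station C, station D}), so by Hall's theorem at most 4 of the 6 volunteers can be matched.
Hence no matching covers every volunteer.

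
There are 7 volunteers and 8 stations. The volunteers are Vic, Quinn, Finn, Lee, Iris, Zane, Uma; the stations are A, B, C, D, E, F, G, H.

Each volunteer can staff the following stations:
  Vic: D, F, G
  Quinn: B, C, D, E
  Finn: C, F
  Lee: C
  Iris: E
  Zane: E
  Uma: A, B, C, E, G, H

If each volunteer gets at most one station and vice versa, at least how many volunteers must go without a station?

A valid assignment of size 6: Vic-D, Quinn-B, Finn-F, Lee-C, Iris-E, Uma-G.
The set {Iris, Zane} has only 1 neighbour ({E}), so by Hall's theorem at most 6 of the 7 volunteers can be matched.
That matches 6 of the 7, leaving 1 unmatched; no matching can do better.

1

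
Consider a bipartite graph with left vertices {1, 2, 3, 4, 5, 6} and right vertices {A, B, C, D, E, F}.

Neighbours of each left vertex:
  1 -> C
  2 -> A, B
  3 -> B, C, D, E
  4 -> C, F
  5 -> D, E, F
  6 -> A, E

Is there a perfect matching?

Yes

A valid assignment of size 6: 1→C, 2→A, 3→B, 4→F, 5→D, 6→E.
Every left vertex is matched, so this is a perfect matching.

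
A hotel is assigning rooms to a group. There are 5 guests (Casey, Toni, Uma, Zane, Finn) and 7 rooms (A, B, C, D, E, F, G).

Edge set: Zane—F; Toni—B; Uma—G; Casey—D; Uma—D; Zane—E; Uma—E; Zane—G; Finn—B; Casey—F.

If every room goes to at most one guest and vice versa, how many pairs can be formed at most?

One maximum matching: Casey–F, Toni–B, Uma–D, Zane–E.
The set {Toni, Finn} has only 1 neighbour ({B}), so by Hall's theorem at most 4 of the 5 guests can be matched.

4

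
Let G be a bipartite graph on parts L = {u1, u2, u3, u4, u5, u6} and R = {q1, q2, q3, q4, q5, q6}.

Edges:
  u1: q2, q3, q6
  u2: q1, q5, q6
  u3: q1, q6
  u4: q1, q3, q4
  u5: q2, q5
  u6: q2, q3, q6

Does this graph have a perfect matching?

One maximum matching: u1→q3, u2→q5, u3→q1, u4→q4, u5→q2, u6→q6.
Every left vertex is matched, so this is a perfect matching.

Yes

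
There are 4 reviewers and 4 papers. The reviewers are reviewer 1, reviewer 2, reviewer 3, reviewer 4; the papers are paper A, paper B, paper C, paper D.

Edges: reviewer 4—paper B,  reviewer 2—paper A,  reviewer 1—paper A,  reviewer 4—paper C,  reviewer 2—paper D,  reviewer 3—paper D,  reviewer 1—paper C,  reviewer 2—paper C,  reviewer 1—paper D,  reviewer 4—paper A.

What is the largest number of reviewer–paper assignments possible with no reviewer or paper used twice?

4

One maximum matching: reviewer 1-paper A, reviewer 2-paper C, reviewer 3-paper D, reviewer 4-paper B.
This saturates every reviewer, so 4 is the maximum.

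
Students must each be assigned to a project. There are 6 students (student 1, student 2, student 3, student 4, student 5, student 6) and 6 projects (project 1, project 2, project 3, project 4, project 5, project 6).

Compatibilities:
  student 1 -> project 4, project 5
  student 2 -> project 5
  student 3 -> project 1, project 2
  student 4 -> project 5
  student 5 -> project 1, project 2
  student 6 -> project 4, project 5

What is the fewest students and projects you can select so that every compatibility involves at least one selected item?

The 4 edges student 1–project 4, student 2–project 5, student 3–project 2, student 5–project 1 form a matching, so any vertex cover needs at least 4 vertices (one per matched edge).
Conversely {student 3, student 5, project 4, project 5} meets every edge and has exactly 4 vertices, so 4 is optimal.

4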